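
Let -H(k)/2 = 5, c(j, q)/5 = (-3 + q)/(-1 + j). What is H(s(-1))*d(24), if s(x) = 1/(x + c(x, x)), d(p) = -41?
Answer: 410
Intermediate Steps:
c(j, q) = 5*(-3 + q)/(-1 + j) (c(j, q) = 5*((-3 + q)/(-1 + j)) = 5*(-3 + q)/(-1 + j))
s(x) = 1/(x + 5*(-3 + x)/(-1 + x))
H(k) = -10 (H(k) = -2*5 = -10)
H(s(-1))*d(24) = -10*(-41) = 410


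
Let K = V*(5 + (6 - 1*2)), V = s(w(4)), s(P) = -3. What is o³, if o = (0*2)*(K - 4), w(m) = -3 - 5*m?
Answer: 0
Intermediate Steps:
V = -3
K = -27 (K = -3*(5 + (6 - 1*2)) = -3*(5 + (6 - 2)) = -3*(5 + 4) = -3*9 = -27)
o = 0 (o = (0*2)*(-27 - 4) = 0*(-31) = 0)
o³ = 0³ = 0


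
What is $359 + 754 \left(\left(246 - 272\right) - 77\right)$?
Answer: $-77303$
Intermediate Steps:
$359 + 754 \left(\left(246 - 272\right) - 77\right) = 359 + 754 \left(-26 - 77\right) = 359 + 754 \left(-103\right) = 359 - 77662 = -77303$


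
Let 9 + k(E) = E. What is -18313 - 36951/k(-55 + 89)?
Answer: -494776/25 ≈ -19791.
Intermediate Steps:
k(E) = -9 + E
-18313 - 36951/k(-55 + 89) = -18313 - 36951/(-9 + (-55 + 89)) = -18313 - 36951/(-9 + 34) = -18313 - 36951/25 = -494776/25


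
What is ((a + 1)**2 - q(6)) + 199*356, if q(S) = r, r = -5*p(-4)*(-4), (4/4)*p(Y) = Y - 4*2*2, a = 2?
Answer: 71253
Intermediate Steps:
p(Y) = -16 + Y (p(Y) = Y - 4*2*2 = Y - 8*2 = Y - 16 = -16 + Y)
r = -400 (r = -5*(-16 - 4)*(-4) = -5*(-20)*(-4) = 100*(-4) = -400)
q(S) = -400
((a + 1)**2 - q(6)) + 199*356 = ((2 + 1)**2 - 1*(-400)) + 199*356 = (3**2 + 400) + 70844 = (9 + 400) + 70844 = 409 + 70844 = 71253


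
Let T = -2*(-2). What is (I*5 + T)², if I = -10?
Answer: 2116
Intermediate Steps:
T = 4
(I*5 + T)² = (-10*5 + 4)² = (-50 + 4)² = (-46)² = 2116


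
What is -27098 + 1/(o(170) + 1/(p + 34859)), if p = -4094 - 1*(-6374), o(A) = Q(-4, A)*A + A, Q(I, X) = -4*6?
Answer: -3934995162061/145213489 ≈ -27098.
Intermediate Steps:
Q(I, X) = -24
o(A) = -23*A (o(A) = -24*A + A = -23*A)
p = 2280 (p = -4094 + 6374 = 2280)
-27098 + 1/(o(170) + 1/(p + 34859)) = -27098 + 1/(-23*170 + 1/(2280 + 34859)) = -27098 + 1/(-3910 + 1/37139) = -27098 + 1/(-145213489/37139) = -27098 - 37139/145213489 = -3934995162061/145213489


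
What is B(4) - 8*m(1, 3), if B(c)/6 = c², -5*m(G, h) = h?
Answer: 504/5 ≈ 100.80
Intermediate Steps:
m(G, h) = -h/5
B(c) = 6*c²
B(4) - 8*m(1, 3) = 6*4² - (-8)*3/5 = 6*16 - 8*(-⅗) = 96 + 24/5 = 504/5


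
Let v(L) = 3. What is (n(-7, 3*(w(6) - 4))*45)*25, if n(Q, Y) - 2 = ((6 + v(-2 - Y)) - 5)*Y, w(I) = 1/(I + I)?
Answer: -50625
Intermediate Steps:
w(I) = 1/(2*I)
n(Q, Y) = 2 + 4*Y (n(Q, Y) = 2 + ((6 + 3) - 5)*Y = 2 + (9 - 5)*Y = 2 + 4*Y)
(n(-7, 3*(w(6) - 4))*45)*25 = ((2 + 4*(3*((1/2)/6 - 4)))*45)*25 = ((2 + 4*(3*((1/2)*(1/6) - 4)))*45)*25 = ((2 + 4*(3*(1/12 - 4)))*45)*25 = ((2 + 4*(3*(-47/12)))*45)*25 = ((2 + 4*(-47/4))*45)*25 = ((2 - 47)*45)*25 = -45*45*25 = -2025*25 = -50625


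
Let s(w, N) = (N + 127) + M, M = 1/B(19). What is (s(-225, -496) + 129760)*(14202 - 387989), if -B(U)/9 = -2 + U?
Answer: -7399794704914/153 ≈ -4.8365e+10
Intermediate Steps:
B(U) = 18 - 9*U (B(U) = -9*(-2 + U) = 18 - 9*U)
M = -1/153 (M = 1/(18 - 9*19) = 1/(18 - 171) = 1/(-153) = -1/153 ≈ -0.0065359)
s(w, N) = 19430/153 + N (s(w, N) = (N + 127) - 1/153 = (127 + N) - 1/153 = 19430/153 + N)
(s(-225, -496) + 129760)*(14202 - 387989) = ((19430/153 - 496) + 129760)*(14202 - 387989) = (-56458/153 + 129760)*(-373787) = (19796822/153)*(-373787) = -7399794704914/153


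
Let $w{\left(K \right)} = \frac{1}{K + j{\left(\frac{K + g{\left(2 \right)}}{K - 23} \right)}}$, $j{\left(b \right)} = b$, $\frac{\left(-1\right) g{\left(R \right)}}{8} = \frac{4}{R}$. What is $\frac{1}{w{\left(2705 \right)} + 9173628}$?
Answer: $\frac{7257499}{66577596039054} \approx 1.0901 \cdot 10^{-7}$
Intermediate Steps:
$g{\left(R \right)} = - \frac{32}{R}$ ($g{\left(R \right)} = - 8 \frac{4}{R} = - \frac{32}{R}$)
$w{\left(K \right)} = \frac{1}{K + \frac{-16 + K}{-23 + K}}$ ($w{\left(K \right)} = \frac{1}{K + \frac{K - \frac{32}{2}}{K - 23}} = \frac{1}{K + \frac{K - 16}{-23 + K}} = \frac{1}{K + \frac{-16 + K}{-23 + K}}$)
$\frac{1}{w{\left(2705 \right)} + 9173628} = \frac{1}{\frac{-23 + 2705}{-16 + 2705 + 2705 \left(-23 + 2705\right)} + 9173628} = \frac{1}{\frac{1}{-16 + 2705 + 2705 \cdot 2682} \cdot 2682 + 9173628} = \frac{1}{\frac{1}{-16 + 2705 + 7254810} \cdot 2682 + 9173628} = \frac{1}{\frac{1}{7257499} \cdot 2682 + 9173628} = \frac{1}{\frac{2682}{7257499} + 9173628} = \frac{1}{\frac{66577596039054}{7257499}} = \frac{7257499}{66577596039054}$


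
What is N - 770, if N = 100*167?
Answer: 15930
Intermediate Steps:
N = 16700
N - 770 = 16700 - 770 = 15930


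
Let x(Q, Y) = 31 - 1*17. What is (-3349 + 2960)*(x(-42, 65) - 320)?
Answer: 119034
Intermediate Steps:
x(Q, Y) = 14 (x(Q, Y) = 31 - 17 = 14)
(-3349 + 2960)*(x(-42, 65) - 320) = (-3349 + 2960)*(14 - 320) = -389*(-306) = 119034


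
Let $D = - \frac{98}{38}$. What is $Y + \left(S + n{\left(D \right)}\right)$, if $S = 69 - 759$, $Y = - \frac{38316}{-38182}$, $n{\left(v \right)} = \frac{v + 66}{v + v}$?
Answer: $- \frac{1312060591}{1870918} \approx -701.29$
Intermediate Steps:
$D = - \frac{49}{19}$ ($D = \left(-98\right) \frac{1}{38} = - \frac{49}{19} \approx -2.5789$)
$n{\left(v \right)} = \frac{66 + v}{2 v}$
$Y = \frac{19158}{19091}$ ($Y = \left(-38316\right) \left(- \frac{1}{38182}\right) = \frac{19158}{19091} \approx 1.0035$)
$S = -690$ ($S = 69 - 759 = -690$)
$Y + \left(S + n{\left(D \right)}\right) = \frac{19158}{19091} - \left(690 - \frac{66 - \frac{49}{19}}{2 \left(- \frac{49}{19}\right)}\right) = \frac{19158}{19091} - \left(690 + \frac{19}{98} \cdot \frac{1205}{19}\right) = \frac{19158}{19091} - \frac{68825}{98} = - \frac{1312060591}{1870918}$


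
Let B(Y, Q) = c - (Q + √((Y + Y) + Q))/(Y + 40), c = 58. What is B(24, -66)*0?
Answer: 0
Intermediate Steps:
B(Y, Q) = 58 - (Q + √(Q + 2*Y))/(40 + Y) (B(Y, Q) = 58 - (Q + √((Y + Y) + Q))/(Y + 40) = 58 - (Q + √(2*Y + Q))/(40 + Y) = 58 - (Q + √(Q + 2*Y))/(40 + Y))
B(24, -66)*0 = ((2320 - 1*(-66) - √(-66 + 2*24) + 58*24)/(40 + 24))*0 = ((2320 + 66 - √(-66 + 48) + 1392)/64)*0 = ((2320 + 66 - √(-18) + 1392)/64)*0 = ((2320 + 66 - 3*I*√2 + 1392)/64)*0 = ((3778 - 3*I*√2)/64)*0 = (1889/32 - 3*I*√2/64)*0 = 0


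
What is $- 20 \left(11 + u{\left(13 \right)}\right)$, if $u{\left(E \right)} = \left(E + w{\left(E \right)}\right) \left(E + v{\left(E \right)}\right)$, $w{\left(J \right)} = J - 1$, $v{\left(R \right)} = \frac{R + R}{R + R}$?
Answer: $-7220$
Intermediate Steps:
$v{\left(R \right)} = 1$ ($v{\left(R \right)} = \frac{2 R}{2 R} = 2 R \frac{1}{2 R} = 1$)
$w{\left(J \right)} = -1 + J$
$u{\left(E \right)} = \left(1 + E\right) \left(-1 + 2 E\right)$ ($u{\left(E \right)} = \left(E + \left(-1 + E\right)\right) \left(E + 1\right) = \left(-1 + 2 E\right) \left(1 + E\right) = \left(1 + E\right) \left(-1 + 2 E\right)$)
$- 20 \left(11 + u{\left(13 \right)}\right) = - 20 \left(11 + \left(-1 + 13 + 2 \cdot 13^{2}\right)\right) = - 20 \left(11 + \left(-1 + 13 + 2 \cdot 169\right)\right) = - 20 \left(11 + \left(-1 + 13 + 338\right)\right) = - 20 \left(11 + 350\right) = \left(-20\right) 361 = -7220$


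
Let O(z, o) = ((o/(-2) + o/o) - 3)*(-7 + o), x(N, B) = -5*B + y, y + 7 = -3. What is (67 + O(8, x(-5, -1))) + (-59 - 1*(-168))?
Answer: 170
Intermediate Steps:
y = -10 (y = -7 - 3 = -10)
x(N, B) = -10 - 5*B (x(N, B) = -5*B - 10 = -10 - 5*B)
O(z, o) = (-7 + o)*(-2 - o/2) (O(z, o) = ((o*(-½) + 1) - 3)*(-7 + o) = ((-o/2 + 1) - 3)*(-7 + o) = ((1 - o/2) - 3)*(-7 + o) = (-2 - o/2)*(-7 + o) = (-7 + o)*(-2 - o/2))
(67 + O(8, x(-5, -1))) + (-59 - 1*(-168)) = (67 + (14 - (-10 - 5*(-1))²/2 + 3*(-10 - 5*(-1))/2)) + (-59 - 1*(-168)) = (67 + (14 - (-10 + 5)²/2 + 3*(-10 + 5)/2)) + (-59 + 168) = (67 + (14 - ½*(-5)² + (3/2)*(-5))) + 109 = (67 + (14 - ½*25 - 15/2)) + 109 = (67 + (14 - 25/2 - 15/2)) + 109 = (67 - 6) + 109 = 61 + 109 = 170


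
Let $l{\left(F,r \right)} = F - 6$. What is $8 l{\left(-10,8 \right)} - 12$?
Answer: $-140$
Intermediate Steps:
$l{\left(F,r \right)} = -6 + F$
$8 l{\left(-10,8 \right)} - 12 = 8 \left(-6 - 10\right) - 12 = 8 \left(-16\right) - 12 = -128 - 12 = -140$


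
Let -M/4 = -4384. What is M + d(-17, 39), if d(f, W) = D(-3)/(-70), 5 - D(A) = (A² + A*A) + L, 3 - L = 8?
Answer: 613764/35 ≈ 17536.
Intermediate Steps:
M = 17536 (M = -4*(-4384) = 17536)
L = -5 (L = 3 - 1*8 = 3 - 8 = -5)
D(A) = 10 - 2*A² (D(A) = 5 - ((A² + A*A) - 5) = 5 - ((A² + A²) - 5) = 5 - (2*A² - 5) = 5 - (-5 + 2*A²) = 5 + (5 - 2*A²) = 10 - 2*A²)
d(f, W) = 4/35 (d(f, W) = (10 - 2*(-3)²)/(-70) = (10 - 2*9)*(-1/70) = (10 - 18)*(-1/70) = -8*(-1/70) = 4/35)
M + d(-17, 39) = 17536 + 4/35 = 613764/35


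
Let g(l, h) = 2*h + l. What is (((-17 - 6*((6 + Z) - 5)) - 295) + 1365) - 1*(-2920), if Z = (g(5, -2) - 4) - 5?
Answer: 4015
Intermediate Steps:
g(l, h) = l + 2*h
Z = -8 (Z = ((5 + 2*(-2)) - 4) - 5 = ((5 - 4) - 4) - 5 = (1 - 4) - 5 = -3 - 5 = -8)
(((-17 - 6*((6 + Z) - 5)) - 295) + 1365) - 1*(-2920) = (((-17 - 6*((6 - 8) - 5)) - 295) + 1365) - 1*(-2920) = (((-17 - 6*(-2 - 5)) - 295) + 1365) + 2920 = (((-17 - 6*(-7)) - 295) + 1365) + 2920 = (((-17 + 42) - 295) + 1365) + 2920 = ((25 - 295) + 1365) + 2920 = (-270 + 1365) + 2920 = 1095 + 2920 = 4015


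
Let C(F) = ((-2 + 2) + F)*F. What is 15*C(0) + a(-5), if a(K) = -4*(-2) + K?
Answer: 3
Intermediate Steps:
C(F) = F² (C(F) = (0 + F)*F = F*F = F²)
a(K) = 8 + K
15*C(0) + a(-5) = 15*0² + (8 - 5) = 15*0 + 3 = 0 + 3 = 3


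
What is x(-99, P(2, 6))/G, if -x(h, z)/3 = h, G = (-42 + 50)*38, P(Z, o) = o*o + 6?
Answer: 297/304 ≈ 0.97697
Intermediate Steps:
P(Z, o) = 6 + o² (P(Z, o) = o² + 6 = 6 + o²)
G = 304 (G = 8*38 = 304)
x(h, z) = -3*h
x(-99, P(2, 6))/G = -3*(-99)/304 = 297*(1/304) = 297/304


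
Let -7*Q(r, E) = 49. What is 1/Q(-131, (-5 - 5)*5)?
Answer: -1/7 ≈ -0.14286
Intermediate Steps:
Q(r, E) = -7 (Q(r, E) = -1/7*49 = -7)
1/Q(-131, (-5 - 5)*5) = 1/(-7) = -1/7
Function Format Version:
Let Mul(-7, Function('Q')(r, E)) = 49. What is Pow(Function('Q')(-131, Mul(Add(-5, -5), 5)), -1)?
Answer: Rational(-1, 7) ≈ -0.14286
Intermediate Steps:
Function('Q')(r, E) = -7 (Function('Q')(r, E) = Mul(Rational(-1, 7), 49) = -7)
Pow(Function('Q')(-131, Mul(Add(-5, -5), 5)), -1) = Pow(-7, -1) = Rational(-1, 7)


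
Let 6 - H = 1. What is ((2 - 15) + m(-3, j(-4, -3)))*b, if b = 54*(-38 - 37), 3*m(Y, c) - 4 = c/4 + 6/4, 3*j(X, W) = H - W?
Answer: 44325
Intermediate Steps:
H = 5 (H = 6 - 1*1 = 6 - 1 = 5)
j(X, W) = 5/3 - W/3 (j(X, W) = (5 - W)/3 = 5/3 - W/3)
m(Y, c) = 11/6 + c/12 (m(Y, c) = 4/3 + (c/4 + 6/4)/3 = 4/3 + (c*(¼) + 6*(¼))/3 = 4/3 + (c/4 + 3/2)/3 = 4/3 + (3/2 + c/4)/3 = 4/3 + (½ + c/12) = 11/6 + c/12)
b = -4050 (b = 54*(-75) = -4050)
((2 - 15) + m(-3, j(-4, -3)))*b = ((2 - 15) + (11/6 + (5/3 - ⅓*(-3))/12))*(-4050) = (-13 + (11/6 + (5/3 + 1)/12))*(-4050) = (-13 + (11/6 + (1/12)*(8/3)))*(-4050) = (-13 + (11/6 + 2/9))*(-4050) = (-13 + 37/18)*(-4050) = -197/18*(-4050) = 44325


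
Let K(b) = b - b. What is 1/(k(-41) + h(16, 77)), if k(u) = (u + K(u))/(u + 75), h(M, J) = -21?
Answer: -34/755 ≈ -0.045033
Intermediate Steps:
K(b) = 0
k(u) = u/(75 + u) (k(u) = (u + 0)/(u + 75) = u/(75 + u))
1/(k(-41) + h(16, 77)) = 1/(-41/(75 - 41) - 21) = 1/(-41/34 - 21) = 1/(-755/34) = -34/755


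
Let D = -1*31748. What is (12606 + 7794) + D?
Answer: -11348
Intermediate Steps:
D = -31748
(12606 + 7794) + D = (12606 + 7794) - 31748 = 20400 - 31748 = -11348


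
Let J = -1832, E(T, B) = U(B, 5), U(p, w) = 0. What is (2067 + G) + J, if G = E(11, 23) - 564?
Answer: -329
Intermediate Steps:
E(T, B) = 0
G = -564 (G = 0 - 564 = -564)
(2067 + G) + J = (2067 - 564) - 1832 = 1503 - 1832 = -329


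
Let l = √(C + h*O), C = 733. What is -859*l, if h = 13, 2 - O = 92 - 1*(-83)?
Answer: -1718*I*√379 ≈ -33446.0*I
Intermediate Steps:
O = -173 (O = 2 - (92 - 1*(-83)) = 2 - (92 + 83) = 2 - 1*175 = 2 - 175 = -173)
l = 2*I*√379 (l = √(733 + 13*(-173)) = √(733 - 2249) = √(-1516) = 2*I*√379 ≈ 38.936*I)
-859*l = -1718*I*√379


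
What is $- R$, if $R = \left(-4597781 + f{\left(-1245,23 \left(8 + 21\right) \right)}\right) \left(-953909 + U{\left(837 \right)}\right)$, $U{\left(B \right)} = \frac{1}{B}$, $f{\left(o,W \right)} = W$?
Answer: $- \frac{118401167154608}{27} \approx -4.3852 \cdot 10^{12}$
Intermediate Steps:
$R = \frac{118401167154608}{27}$ ($R = \left(-4597781 + 23 \left(8 + 21\right)\right) \left(-953909 + \frac{1}{837}\right) = \left(-4597781 + 23 \cdot 29\right) \left(-953909 + \frac{1}{837}\right) = \left(-4597781 + 667\right) \left(- \frac{798421832}{837}\right) = \left(-4597114\right) \left(- \frac{798421832}{837}\right) = \frac{118401167154608}{27} \approx 4.3852 \cdot 10^{12}$)
$- R = \left(-1\right) \frac{118401167154608}{27} = - \frac{118401167154608}{27}$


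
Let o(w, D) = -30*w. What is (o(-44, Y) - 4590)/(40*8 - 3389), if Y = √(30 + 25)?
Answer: 1090/1023 ≈ 1.0655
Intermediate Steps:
Y = √55 ≈ 7.4162
(o(-44, Y) - 4590)/(40*8 - 3389) = (-30*(-44) - 4590)/(40*8 - 3389) = (1320 - 4590)/(320 - 3389) = -3270/(-3069) = -3270*(-1/3069) = 1090/1023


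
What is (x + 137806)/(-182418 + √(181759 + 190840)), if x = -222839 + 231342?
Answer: -26689395162/33275954125 - 146309*√372599/33275954125 ≈ -0.80475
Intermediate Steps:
x = 8503
(x + 137806)/(-182418 + √(181759 + 190840)) = (8503 + 137806)/(-182418 + √(181759 + 190840)) = 146309/(-182418 + √372599)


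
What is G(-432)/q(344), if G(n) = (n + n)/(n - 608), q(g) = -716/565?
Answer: -3051/4654 ≈ -0.65557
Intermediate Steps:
q(g) = -716/565 (q(g) = -716*1/565 = -716/565)
G(n) = 2*n/(-608 + n) (G(n) = (2*n)/(-608 + n) = 2*n/(-608 + n))
G(-432)/q(344) = (2*(-432)/(-608 - 432))/(-716/565) = (2*(-432)/(-1040))*(-565/716) = (2*(-432)*(-1/1040))*(-565/716) = (54/65)*(-565/716) = -3051/4654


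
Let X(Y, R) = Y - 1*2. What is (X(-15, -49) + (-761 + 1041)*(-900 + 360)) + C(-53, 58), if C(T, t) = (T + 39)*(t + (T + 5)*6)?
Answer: -147997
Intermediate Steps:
X(Y, R) = -2 + Y (X(Y, R) = Y - 2 = -2 + Y)
C(T, t) = (39 + T)*(30 + t + 6*T) (C(T, t) = (39 + T)*(t + (5 + T)*6) = (39 + T)*(t + (30 + 6*T)) = (39 + T)*(30 + t + 6*T))
(X(-15, -49) + (-761 + 1041)*(-900 + 360)) + C(-53, 58) = ((-2 - 15) + (-761 + 1041)*(-900 + 360)) + (1170 + 6*(-53)² + 39*58 + 264*(-53) - 53*58) = (-17 + 280*(-540)) + (1170 + 6*2809 + 2262 - 13992 - 3074) = (-17 - 151200) + (1170 + 16854 + 2262 - 13992 - 3074) = -151217 + 3220 = -147997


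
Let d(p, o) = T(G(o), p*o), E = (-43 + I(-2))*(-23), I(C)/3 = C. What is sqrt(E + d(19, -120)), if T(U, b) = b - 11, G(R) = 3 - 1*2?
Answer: 2*I*sqrt(291) ≈ 34.117*I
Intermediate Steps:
I(C) = 3*C
G(R) = 1 (G(R) = 3 - 2 = 1)
T(U, b) = -11 + b
E = 1127 (E = (-43 + 3*(-2))*(-23) = (-43 - 6)*(-23) = -49*(-23) = 1127)
d(p, o) = -11 + o*p (d(p, o) = -11 + p*o = -11 + o*p)
sqrt(E + d(19, -120)) = sqrt(1127 + (-11 - 120*19)) = sqrt(1127 + (-11 - 2280)) = sqrt(1127 - 2291) = sqrt(-1164) = 2*I*sqrt(291)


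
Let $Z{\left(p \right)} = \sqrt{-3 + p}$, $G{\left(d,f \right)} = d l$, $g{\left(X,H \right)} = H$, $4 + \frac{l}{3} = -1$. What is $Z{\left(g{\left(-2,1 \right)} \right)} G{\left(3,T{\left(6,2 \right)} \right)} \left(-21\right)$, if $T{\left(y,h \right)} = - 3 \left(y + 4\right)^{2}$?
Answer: $945 i \sqrt{2} \approx 1336.4 i$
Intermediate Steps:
$l = -15$ ($l = -12 + 3 \left(-1\right) = -12 - 3 = -15$)
$T{\left(y,h \right)} = - 3 \left(4 + y\right)^{2}$
$G{\left(d,f \right)} = - 15 d$ ($G{\left(d,f \right)} = d \left(-15\right) = - 15 d$)
$Z{\left(g{\left(-2,1 \right)} \right)} G{\left(3,T{\left(6,2 \right)} \right)} \left(-21\right) = \sqrt{-3 + 1} \left(\left(-15\right) 3\right) \left(-21\right) = \sqrt{-2} \left(-45\right) \left(-21\right) = i \sqrt{2} \left(-45\right) \left(-21\right) = - 45 i \sqrt{2} \left(-21\right) = 945 i \sqrt{2}$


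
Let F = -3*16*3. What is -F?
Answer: 144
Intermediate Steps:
F = -144 (F = -48*3 = -144)
-F = -1*(-144) = 144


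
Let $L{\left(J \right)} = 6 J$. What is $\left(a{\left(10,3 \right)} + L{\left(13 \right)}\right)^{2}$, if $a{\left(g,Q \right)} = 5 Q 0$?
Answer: $6084$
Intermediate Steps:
$a{\left(g,Q \right)} = 0$
$\left(a{\left(10,3 \right)} + L{\left(13 \right)}\right)^{2} = \left(0 + 6 \cdot 13\right)^{2} = \left(0 + 78\right)^{2} = 78^{2} = 6084$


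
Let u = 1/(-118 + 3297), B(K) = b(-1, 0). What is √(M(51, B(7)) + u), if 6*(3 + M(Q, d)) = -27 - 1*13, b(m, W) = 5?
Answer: 2*I*√760551/561 ≈ 3.1091*I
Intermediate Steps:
B(K) = 5
M(Q, d) = -29/3 (M(Q, d) = -3 + (-27 - 1*13)/6 = -3 + (-27 - 13)/6 = -3 + (⅙)*(-40) = -3 - 20/3 = -29/3)
u = 1/3179 ≈ 0.00031456
√(M(51, B(7)) + u) = √(-29/3 + 1/3179) = √(-92188/9537) = 2*I*√760551/561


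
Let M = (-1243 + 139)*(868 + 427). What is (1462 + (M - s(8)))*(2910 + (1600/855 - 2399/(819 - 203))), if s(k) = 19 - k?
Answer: -39771587971189/9576 ≈ -4.1533e+9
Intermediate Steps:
M = -1429680 (M = -1104*1295 = -1429680)
(1462 + (M - s(8)))*(2910 + (1600/855 - 2399/(819 - 203))) = (1462 + (-1429680 - (19 - 1*8)))*(2910 + (1600/855 - 2399/(819 - 203))) = (1462 + (-1429680 - (19 - 8)))*(2910 + (1600*(1/855) - 2399/616)) = (1462 + (-1429680 - 1*11))*(2910 + (320/171 - 2399*1/616)) = (1462 + (-1429680 - 11))*(2910 + (320/171 - 2399/616)) = (1462 - 1429691)*(2910 - 213109/105336) = -1428229*306314651/105336 = -39771587971189/9576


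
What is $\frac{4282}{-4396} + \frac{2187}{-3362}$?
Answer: $- \frac{3001267}{1847419} \approx -1.6246$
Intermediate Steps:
$\frac{4282}{-4396} + \frac{2187}{-3362} = 4282 \left(- \frac{1}{4396}\right) + 2187 \left(- \frac{1}{3362}\right) = - \frac{2141}{2198} - \frac{2187}{3362} = - \frac{3001267}{1847419}$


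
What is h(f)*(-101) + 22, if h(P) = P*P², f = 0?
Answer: 22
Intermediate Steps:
h(P) = P³
h(f)*(-101) + 22 = 0³*(-101) + 22 = 0*(-101) + 22 = 0 + 22 = 22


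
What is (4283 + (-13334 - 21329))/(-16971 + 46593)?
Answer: -15190/14811 ≈ -1.0256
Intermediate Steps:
(4283 + (-13334 - 21329))/(-16971 + 46593) = (4283 - 34663)/29622 = -30380*1/29622 = -15190/14811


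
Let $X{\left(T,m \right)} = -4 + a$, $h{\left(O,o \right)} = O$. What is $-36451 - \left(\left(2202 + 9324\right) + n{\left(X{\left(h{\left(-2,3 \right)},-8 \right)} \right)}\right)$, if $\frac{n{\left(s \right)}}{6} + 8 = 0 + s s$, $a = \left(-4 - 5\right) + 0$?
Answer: $-48943$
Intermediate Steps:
$a = -9$ ($a = -9 + 0 = -9$)
$X{\left(T,m \right)} = -13$ ($X{\left(T,m \right)} = -4 - 9 = -13$)
$n{\left(s \right)} = -48 + 6 s^{2}$ ($n{\left(s \right)} = -48 + 6 \left(0 + s s\right) = -48 + 6 \left(0 + s^{2}\right) = -48 + 6 s^{2}$)
$-36451 - \left(\left(2202 + 9324\right) + n{\left(X{\left(h{\left(-2,3 \right)},-8 \right)} \right)}\right) = -36451 - \left(\left(2202 + 9324\right) - \left(48 - 6 \left(-13\right)^{2}\right)\right) = -36451 - \left(11526 + \left(-48 + 6 \cdot 169\right)\right) = -36451 - \left(11526 + \left(-48 + 1014\right)\right) = -36451 - \left(11526 + 966\right) = -36451 - 12492 = -48943$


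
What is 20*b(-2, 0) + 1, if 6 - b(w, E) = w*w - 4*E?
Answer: 41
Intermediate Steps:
b(w, E) = 6 - w² + 4*E (b(w, E) = 6 - (w*w - 4*E) = 6 - (w² - 4*E) = 6 + (-w² + 4*E) = 6 - w² + 4*E)
20*b(-2, 0) + 1 = 20*(6 - 1*(-2)² + 4*0) + 1 = 20*(6 - 1*4 + 0) + 1 = 20*(6 - 4 + 0) + 1 = 20*2 + 1 = 40 + 1 = 41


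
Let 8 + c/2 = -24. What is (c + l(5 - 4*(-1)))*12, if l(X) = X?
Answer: -660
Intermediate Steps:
c = -64 (c = -16 + 2*(-24) = -16 - 48 = -64)
(c + l(5 - 4*(-1)))*12 = (-64 + (5 - 4*(-1)))*12 = (-64 + (5 + 4))*12 = (-64 + 9)*12 = -55*12 = -660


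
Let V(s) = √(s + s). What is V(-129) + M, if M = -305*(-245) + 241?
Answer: 74966 + I*√258 ≈ 74966.0 + 16.062*I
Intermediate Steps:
M = 74966 (M = 74725 + 241 = 74966)
V(s) = √2*√s (V(s) = √(2*s) = √2*√s)
V(-129) + M = √2*√(-129) + 74966 = √2*(I*√129) + 74966 = I*√258 + 74966 = 74966 + I*√258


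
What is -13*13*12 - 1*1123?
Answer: -3151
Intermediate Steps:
-13*13*12 - 1*1123 = -169*12 - 1123 = -2028 - 1123 = -3151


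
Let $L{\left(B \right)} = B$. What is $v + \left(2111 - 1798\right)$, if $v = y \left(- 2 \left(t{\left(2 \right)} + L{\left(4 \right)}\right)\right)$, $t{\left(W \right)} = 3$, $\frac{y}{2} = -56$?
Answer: $1881$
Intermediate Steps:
$y = -112$ ($y = 2 \left(-56\right) = -112$)
$v = 1568$ ($v = - 112 \left(- 2 \left(3 + 4\right)\right) = - 112 \left(\left(-2\right) 7\right) = \left(-112\right) \left(-14\right) = 1568$)
$v + \left(2111 - 1798\right) = 1568 + \left(2111 - 1798\right) = 1568 + 313 = 1881$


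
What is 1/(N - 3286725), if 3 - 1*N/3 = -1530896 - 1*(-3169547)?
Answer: -1/8202669 ≈ -1.2191e-7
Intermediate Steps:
N = -4915944 (N = 9 - 3*(-1530896 - 1*(-3169547)) = 9 - 3*(-1530896 + 3169547) = 9 - 3*1638651 = 9 - 4915953 = -4915944)
1/(N - 3286725) = 1/(-4915944 - 3286725) = 1/(-8202669) = -1/8202669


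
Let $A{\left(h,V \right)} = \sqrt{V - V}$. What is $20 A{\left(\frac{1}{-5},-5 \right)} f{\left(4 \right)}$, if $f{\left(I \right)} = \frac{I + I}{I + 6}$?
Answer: $0$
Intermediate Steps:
$A{\left(h,V \right)} = 0$ ($A{\left(h,V \right)} = \sqrt{0} = 0$)
$f{\left(I \right)} = \frac{2 I}{6 + I}$
$20 A{\left(\frac{1}{-5},-5 \right)} f{\left(4 \right)} = 20 \cdot 0 \cdot 2 \cdot 4 \frac{1}{6 + 4} = 0 \cdot 2 \cdot 4 \cdot \frac{1}{10} = 0 \cdot \frac{4}{5} = 0$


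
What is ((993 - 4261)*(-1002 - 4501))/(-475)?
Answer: -946516/25 ≈ -37861.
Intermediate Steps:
((993 - 4261)*(-1002 - 4501))/(-475) = -3268*(-5503)*(-1/475) = 17983804*(-1/475) = -946516/25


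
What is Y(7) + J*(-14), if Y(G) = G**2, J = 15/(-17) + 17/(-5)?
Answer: 9261/85 ≈ 108.95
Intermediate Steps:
J = -364/85 (J = 15*(-1/17) + 17*(-1/5) = -15/17 - 17/5 = -364/85 ≈ -4.2824)
Y(7) + J*(-14) = 7**2 - 364/85*(-14) = 49 + 5096/85 = 9261/85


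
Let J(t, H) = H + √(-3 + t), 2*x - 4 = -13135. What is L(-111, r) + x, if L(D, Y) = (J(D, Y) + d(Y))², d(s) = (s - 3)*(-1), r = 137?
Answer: -13341/2 + 6*I*√114 ≈ -6670.5 + 64.063*I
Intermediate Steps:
x = -13131/2 (x = 2 + (½)*(-13135) = 2 - 13135/2 = -13131/2 ≈ -6565.5)
d(s) = 3 - s (d(s) = (-3 + s)*(-1) = 3 - s)
L(D, Y) = (3 + √(-3 + D))² (L(D, Y) = ((Y + √(-3 + D)) + (3 - Y))² = (3 + √(-3 + D))²)
L(-111, r) + x = (3 + √(-3 - 111))² - 13131/2 = (3 + √(-114))² - 13131/2 = (3 + I*√114)² - 13131/2 = -13131/2 + (3 + I*√114)²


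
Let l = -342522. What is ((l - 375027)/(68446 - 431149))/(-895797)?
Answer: -34169/15471821871 ≈ -2.2085e-6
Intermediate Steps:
((l - 375027)/(68446 - 431149))/(-895797) = ((-342522 - 375027)/(68446 - 431149))/(-895797) = -717549/(-362703)*(-1/895797) = -717549*(-1/362703)*(-1/895797) = (239183/120901)*(-1/895797) = -34169/15471821871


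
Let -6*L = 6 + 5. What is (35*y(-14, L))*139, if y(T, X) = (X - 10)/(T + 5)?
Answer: 345415/54 ≈ 6396.6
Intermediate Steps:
L = -11/6 (L = -(6 + 5)/6 = -⅙*11 = -11/6 ≈ -1.8333)
y(T, X) = (-10 + X)/(5 + T)
(35*y(-14, L))*139 = (35*((-10 - 11/6)/(5 - 14)))*139 = (35*(-71/6/(-9)))*139 = (35*(-⅑*(-71/6)))*139 = (35*(71/54))*139 = (2485/54)*139 = 345415/54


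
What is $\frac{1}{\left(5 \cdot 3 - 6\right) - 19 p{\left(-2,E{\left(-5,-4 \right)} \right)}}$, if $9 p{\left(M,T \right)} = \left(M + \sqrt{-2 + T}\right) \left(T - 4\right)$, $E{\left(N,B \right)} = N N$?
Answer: $- \frac{879}{320998} - \frac{399 \sqrt{23}}{320998} \approx -0.0086996$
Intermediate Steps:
$E{\left(N,B \right)} = N^{2}$
$p{\left(M,T \right)} = \frac{\left(-4 + T\right) \left(M + \sqrt{-2 + T}\right)}{9}$ ($p{\left(M,T \right)} = \frac{\left(M + \sqrt{-2 + T}\right) \left(T - 4\right)}{9} = \frac{\left(M + \sqrt{-2 + T}\right) \left(-4 + T\right)}{9} = \frac{\left(-4 + T\right) \left(M + \sqrt{-2 + T}\right)}{9}$)
$\frac{1}{\left(5 \cdot 3 - 6\right) - 19 p{\left(-2,E{\left(-5,-4 \right)} \right)}} = \frac{1}{\left(5 \cdot 3 - 6\right) - 19 \left(\left(- \frac{4}{9}\right) \left(-2\right) - \frac{4 \sqrt{-2 + \left(-5\right)^{2}}}{9} + \frac{1}{9} \left(-2\right) \left(-5\right)^{2} + \frac{\left(-5\right)^{2} \sqrt{-2 + \left(-5\right)^{2}}}{9}\right)} = \frac{1}{\left(15 - 6\right) - 19 \left(\frac{8}{9} - \frac{4 \sqrt{-2 + 25}}{9} + \frac{1}{9} \left(-2\right) 25 + \frac{1}{9} \cdot 25 \sqrt{-2 + 25}\right)} = \frac{1}{9 - 19 \left(\frac{8}{9} - \frac{4 \sqrt{23}}{9} - \frac{50}{9} + \frac{1}{9} \cdot 25 \sqrt{23}\right)} = \frac{1}{9 - 19 \left(\frac{8}{9} - \frac{4 \sqrt{23}}{9} - \frac{50}{9} + \frac{25 \sqrt{23}}{9}\right)} = \frac{1}{9 - 19 \left(- \frac{14}{3} + \frac{7 \sqrt{23}}{3}\right)} = \frac{1}{9 + \left(\frac{266}{3} - \frac{133 \sqrt{23}}{3}\right)} = \frac{1}{\frac{293}{3} - \frac{133 \sqrt{23}}{3}}$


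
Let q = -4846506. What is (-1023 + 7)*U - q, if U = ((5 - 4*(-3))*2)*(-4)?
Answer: 4984682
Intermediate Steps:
U = -136 (U = ((5 + 12)*2)*(-4) = (17*2)*(-4) = 34*(-4) = -136)
(-1023 + 7)*U - q = (-1023 + 7)*(-136) - 1*(-4846506) = -1016*(-136) + 4846506 = 138176 + 4846506 = 4984682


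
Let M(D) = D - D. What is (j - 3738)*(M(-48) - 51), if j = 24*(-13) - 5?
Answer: 206805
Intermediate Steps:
M(D) = 0
j = -317 (j = -312 - 5 = -317)
(j - 3738)*(M(-48) - 51) = (-317 - 3738)*(0 - 51) = -4055*(-51) = 206805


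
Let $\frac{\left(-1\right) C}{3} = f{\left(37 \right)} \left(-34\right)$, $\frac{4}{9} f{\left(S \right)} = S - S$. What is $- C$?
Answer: $0$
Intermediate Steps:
$f{\left(S \right)} = 0$ ($f{\left(S \right)} = \frac{9 \left(S - S\right)}{4} = \frac{9}{4} \cdot 0 = 0$)
$C = 0$ ($C = - 3 \cdot 0 \left(-34\right) = \left(-3\right) 0 = 0$)
$- C = \left(-1\right) 0 = 0$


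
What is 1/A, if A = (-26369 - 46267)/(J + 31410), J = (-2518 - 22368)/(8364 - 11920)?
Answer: -55859423/129146808 ≈ -0.43253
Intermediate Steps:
J = 12443/1778 (J = -24886/(-3556) = -24886*(-1/3556) = 12443/1778 ≈ 6.9983)
A = -129146808/55859423 (A = (-26369 - 46267)/(12443/1778 + 31410) = -72636/55859423/1778 = -72636*1778/55859423 = -129146808/55859423 ≈ -2.3120)
1/A = 1/(-129146808/55859423) = -55859423/129146808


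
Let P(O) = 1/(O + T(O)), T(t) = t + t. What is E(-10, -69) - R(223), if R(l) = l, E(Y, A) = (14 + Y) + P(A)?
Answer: -45334/207 ≈ -219.00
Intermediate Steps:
T(t) = 2*t
P(O) = 1/(3*O) (P(O) = 1/(O + 2*O) = 1/(3*O))
E(Y, A) = 14 + Y + 1/(3*A) (E(Y, A) = (14 + Y) + 1/(3*A) = 14 + Y + 1/(3*A))
E(-10, -69) - R(223) = (14 - 10 + (⅓)/(-69)) - 1*223 = (14 - 10 + (⅓)*(-1/69)) - 223 = (14 - 10 - 1/207) - 223 = 827/207 - 223 = -45334/207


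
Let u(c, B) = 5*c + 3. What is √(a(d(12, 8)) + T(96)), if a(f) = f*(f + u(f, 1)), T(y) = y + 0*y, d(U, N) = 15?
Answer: √1491 ≈ 38.613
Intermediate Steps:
T(y) = y (T(y) = y + 0 = y)
u(c, B) = 3 + 5*c
a(f) = f*(3 + 6*f) (a(f) = f*(f + (3 + 5*f)) = f*(3 + 6*f))
√(a(d(12, 8)) + T(96)) = √(3*15*(1 + 2*15) + 96) = √(3*15*(1 + 30) + 96) = √(3*15*31 + 96) = √(1395 + 96) = √1491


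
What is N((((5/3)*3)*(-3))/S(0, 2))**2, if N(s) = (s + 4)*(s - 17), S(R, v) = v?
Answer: 117649/16 ≈ 7353.1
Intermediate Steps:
N(s) = (-17 + s)*(4 + s) (N(s) = (4 + s)*(-17 + s) = (-17 + s)*(4 + s))
N((((5/3)*3)*(-3))/S(0, 2))**2 = (-68 + ((((5/3)*3)*(-3))/2)**2 - 13*((5/3)*3)*(-3)/2)**2 = (-68 + ((((5*(1/3))*3)*(-3))*(1/2))**2 - 13*((5*(1/3))*3)*(-3)/2)**2 = (-68 + ((((5/3)*3)*(-3))*(1/2))**2 - 13*((5/3)*3)*(-3)/2)**2 = (-68 + ((5*(-3))*(1/2))**2 - 13*5*(-3)/2)**2 = (-68 + (-15*1/2)**2 - (-195)/2)**2 = (-68 + (-15/2)**2 - 13*(-15/2))**2 = (-68 + 225/4 + 195/2)**2 = (343/4)**2 = 117649/16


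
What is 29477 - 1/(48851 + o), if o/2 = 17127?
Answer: 2449686084/83105 ≈ 29477.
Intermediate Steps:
o = 34254 (o = 2*17127 = 34254)
29477 - 1/(48851 + o) = 29477 - 1/(48851 + 34254) = 29477 - 1/83105 = 2449686084/83105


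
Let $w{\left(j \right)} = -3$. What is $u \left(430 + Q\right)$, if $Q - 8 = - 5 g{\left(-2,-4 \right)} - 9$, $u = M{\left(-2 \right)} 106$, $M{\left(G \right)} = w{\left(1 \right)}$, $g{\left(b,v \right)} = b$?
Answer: $-139602$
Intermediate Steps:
$M{\left(G \right)} = -3$
$u = -318$ ($u = \left(-3\right) 106 = -318$)
$Q = 9$ ($Q = 8 - -1 = 8 + \left(10 - 9\right) = 8 + 1 = 9$)
$u \left(430 + Q\right) = - 318 \left(430 + 9\right) = \left(-318\right) 439 = -139602$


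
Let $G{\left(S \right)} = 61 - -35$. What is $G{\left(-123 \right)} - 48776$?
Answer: $-48680$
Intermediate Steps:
$G{\left(S \right)} = 96$ ($G{\left(S \right)} = 61 + 35 = 96$)
$G{\left(-123 \right)} - 48776 = 96 - 48776 = -48680$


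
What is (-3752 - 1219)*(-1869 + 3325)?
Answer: -7237776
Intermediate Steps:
(-3752 - 1219)*(-1869 + 3325) = -4971*1456 = -7237776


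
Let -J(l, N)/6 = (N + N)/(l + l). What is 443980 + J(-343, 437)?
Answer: 152287762/343 ≈ 4.4399e+5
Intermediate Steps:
J(l, N) = -6*N/l (J(l, N) = -6*(N + N)/(l + l) = -6*2*N/(2*l) = -6*2*N*1/(2*l) = -6*N/l)
443980 + J(-343, 437) = 443980 - 6*437/(-343) = 443980 - 6*437*(-1/343) = 443980 + 2622/343 = 152287762/343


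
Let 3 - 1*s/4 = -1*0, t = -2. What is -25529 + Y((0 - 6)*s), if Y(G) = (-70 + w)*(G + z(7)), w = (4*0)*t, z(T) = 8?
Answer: -21049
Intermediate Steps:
w = 0 (w = (4*0)*(-2) = 0*(-2) = 0)
s = 12 (s = 12 - (-4)*0 = 12 - 4*0 = 12 + 0 = 12)
Y(G) = -560 - 70*G (Y(G) = (-70 + 0)*(G + 8) = -70*(8 + G) = -560 - 70*G)
-25529 + Y((0 - 6)*s) = -25529 + (-560 - 70*(0 - 6)*12) = -25529 + (-560 - (-420)*12) = -25529 + (-560 - 70*(-72)) = -25529 + (-560 + 5040) = -25529 + 4480 = -21049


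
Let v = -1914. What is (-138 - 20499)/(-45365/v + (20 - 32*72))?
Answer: 39499218/4326211 ≈ 9.1302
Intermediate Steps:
(-138 - 20499)/(-45365/v + (20 - 32*72)) = (-138 - 20499)/(-45365/(-1914) + (20 - 32*72)) = -20637/(-45365*(-1/1914) + (20 - 2304)) = -20637/(45365/1914 - 2284) = -20637/(-4326211/1914) = -20637*(-1914/4326211) = 39499218/4326211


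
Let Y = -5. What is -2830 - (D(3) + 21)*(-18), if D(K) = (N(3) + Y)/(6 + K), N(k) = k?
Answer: -2456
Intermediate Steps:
D(K) = -2/(6 + K) (D(K) = (3 - 5)/(6 + K) = -2/(6 + K))
-2830 - (D(3) + 21)*(-18) = -2830 - (-2/(6 + 3) + 21)*(-18) = -2830 - (-2/9 + 21)*(-18) = -2830 - 187*(-18)/9 = -2830 - 1*(-374) = -2830 + 374 = -2456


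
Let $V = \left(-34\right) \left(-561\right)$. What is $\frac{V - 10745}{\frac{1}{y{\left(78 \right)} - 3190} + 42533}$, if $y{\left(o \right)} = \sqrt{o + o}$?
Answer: $\frac{3604902999850498}{18408853183162477} + \frac{16658 \sqrt{39}}{18408853183162477} \approx 0.19582$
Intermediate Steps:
$y{\left(o \right)} = \sqrt{2} \sqrt{o}$ ($y{\left(o \right)} = \sqrt{2 o} = \sqrt{2} \sqrt{o}$)
$V = 19074$
$\frac{V - 10745}{\frac{1}{y{\left(78 \right)} - 3190} + 42533} = \frac{19074 - 10745}{\frac{1}{\sqrt{2} \sqrt{78} - 3190} + 42533} = \frac{8329}{\frac{1}{2 \sqrt{39} - 3190} + 42533} = \frac{8329}{\frac{1}{-3190 + 2 \sqrt{39}} + 42533} = \frac{8329}{42533 + \frac{1}{-3190 + 2 \sqrt{39}}}$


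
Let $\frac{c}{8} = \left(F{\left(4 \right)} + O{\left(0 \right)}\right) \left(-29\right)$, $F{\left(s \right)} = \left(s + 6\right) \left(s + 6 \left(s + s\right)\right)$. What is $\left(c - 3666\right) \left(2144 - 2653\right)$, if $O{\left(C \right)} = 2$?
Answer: $63507930$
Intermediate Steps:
$F{\left(s \right)} = 13 s \left(6 + s\right)$ ($F{\left(s \right)} = \left(6 + s\right) \left(s + 6 \cdot 2 s\right) = \left(6 + s\right) \left(s + 12 s\right) = \left(6 + s\right) 13 s = 13 s \left(6 + s\right)$)
$c = -121104$ ($c = 8 \left(13 \cdot 4 \left(6 + 4\right) + 2\right) \left(-29\right) = 8 \left(13 \cdot 4 \cdot 10 + 2\right) \left(-29\right) = 8 \left(520 + 2\right) \left(-29\right) = 8 \cdot 522 \left(-29\right) = 8 \left(-15138\right) = -121104$)
$\left(c - 3666\right) \left(2144 - 2653\right) = \left(-121104 - 3666\right) \left(2144 - 2653\right) = \left(-124770\right) \left(-509\right) = 63507930$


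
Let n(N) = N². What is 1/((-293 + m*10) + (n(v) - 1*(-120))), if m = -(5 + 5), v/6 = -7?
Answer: 1/1491 ≈ 0.00067069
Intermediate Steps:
v = -42 (v = 6*(-7) = -42)
m = -10 (m = -1*10 = -10)
1/((-293 + m*10) + (n(v) - 1*(-120))) = 1/((-293 - 10*10) + ((-42)² - 1*(-120))) = 1/((-293 - 100) + (1764 + 120)) = 1/(-393 + 1884) = 1/1491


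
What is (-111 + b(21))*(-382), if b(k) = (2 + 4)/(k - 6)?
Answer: 211246/5 ≈ 42249.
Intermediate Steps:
b(k) = 6/(-6 + k)
(-111 + b(21))*(-382) = (-111 + 6/(-6 + 21))*(-382) = (-111 + 6/15)*(-382) = (-111 + 6*(1/15))*(-382) = (-111 + 2/5)*(-382) = -553/5*(-382) = 211246/5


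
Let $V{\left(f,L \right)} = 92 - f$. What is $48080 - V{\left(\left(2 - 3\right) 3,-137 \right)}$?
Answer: $47985$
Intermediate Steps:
$48080 - V{\left(\left(2 - 3\right) 3,-137 \right)} = 48080 - \left(92 - \left(2 - 3\right) 3\right) = 48080 - \left(92 - \left(-1\right) 3\right) = 48080 - \left(92 - -3\right) = 48080 - \left(92 + 3\right) = 48080 - 95 = 47985$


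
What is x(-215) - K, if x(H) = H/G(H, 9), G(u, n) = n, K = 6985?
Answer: -63080/9 ≈ -7008.9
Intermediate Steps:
x(H) = H/9
x(-215) - K = (⅑)*(-215) - 1*6985 = -215/9 - 6985 = -63080/9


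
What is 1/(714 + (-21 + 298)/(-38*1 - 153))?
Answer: 191/136097 ≈ 0.0014034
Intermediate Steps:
1/(714 + (-21 + 298)/(-38*1 - 153)) = 1/(714 + 277/(-38 - 153)) = 1/(714 + 277/(-191)) = 1/(714 + 277*(-1/191)) = 1/(714 - 277/191) = 1/(136097/191) = 191/136097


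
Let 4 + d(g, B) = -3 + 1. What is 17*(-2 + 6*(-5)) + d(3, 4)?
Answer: -550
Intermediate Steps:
d(g, B) = -6 (d(g, B) = -4 + (-3 + 1) = -4 - 2 = -6)
17*(-2 + 6*(-5)) + d(3, 4) = 17*(-2 + 6*(-5)) - 6 = 17*(-2 - 30) - 6 = 17*(-32) - 6 = -544 - 6 = -550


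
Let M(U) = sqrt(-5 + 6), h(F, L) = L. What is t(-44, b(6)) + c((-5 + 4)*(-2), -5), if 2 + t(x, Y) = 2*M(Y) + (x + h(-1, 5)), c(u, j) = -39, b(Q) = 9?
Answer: -78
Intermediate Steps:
M(U) = 1 (M(U) = sqrt(1) = 1)
t(x, Y) = 5 + x (t(x, Y) = -2 + (2*1 + (x + 5)) = -2 + (2 + (5 + x)) = -2 + (7 + x) = 5 + x)
t(-44, b(6)) + c((-5 + 4)*(-2), -5) = (5 - 44) - 39 = -39 - 39 = -78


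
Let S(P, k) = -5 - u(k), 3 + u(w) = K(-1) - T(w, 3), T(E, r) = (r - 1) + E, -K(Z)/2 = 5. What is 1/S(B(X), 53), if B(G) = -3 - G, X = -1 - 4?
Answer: 1/63 ≈ 0.015873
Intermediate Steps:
K(Z) = -10 (K(Z) = -2*5 = -10)
X = -5
T(E, r) = -1 + E + r (T(E, r) = (-1 + r) + E = -1 + E + r)
u(w) = -15 - w (u(w) = -3 + (-10 - (-1 + w + 3)) = -3 + (-10 - (2 + w)) = -3 + (-10 + (-2 - w)) = -3 + (-12 - w) = -15 - w)
S(P, k) = 10 + k (S(P, k) = -5 - (-15 - k) = -5 + (15 + k) = 10 + k)
1/S(B(X), 53) = 1/(10 + 53) = 1/63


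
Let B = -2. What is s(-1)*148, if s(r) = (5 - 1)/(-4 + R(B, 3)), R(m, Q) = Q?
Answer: -592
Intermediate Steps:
s(r) = -4 (s(r) = (5 - 1)/(-4 + 3) = 4/(-1) = 4*(-1) = -4)
s(-1)*148 = -4*148 = -592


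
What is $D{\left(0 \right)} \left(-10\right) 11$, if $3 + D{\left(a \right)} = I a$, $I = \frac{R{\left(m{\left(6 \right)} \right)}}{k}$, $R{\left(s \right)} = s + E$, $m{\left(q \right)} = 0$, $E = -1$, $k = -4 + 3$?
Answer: $330$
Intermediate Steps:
$k = -1$
$R{\left(s \right)} = -1 + s$ ($R{\left(s \right)} = s - 1 = -1 + s$)
$I = 1$ ($I = \frac{-1 + 0}{-1} = \left(-1\right) \left(-1\right) = 1$)
$D{\left(a \right)} = -3 + a$ ($D{\left(a \right)} = -3 + 1 a = -3 + a$)
$D{\left(0 \right)} \left(-10\right) 11 = \left(-3 + 0\right) \left(-10\right) 11 = \left(-3\right) \left(-10\right) 11 = 30 \cdot 11 = 330$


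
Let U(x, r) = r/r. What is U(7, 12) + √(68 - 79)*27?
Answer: 1 + 27*I*√11 ≈ 1.0 + 89.549*I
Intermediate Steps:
U(x, r) = 1
U(7, 12) + √(68 - 79)*27 = 1 + √(68 - 79)*27 = 1 + √(-11)*27 = 1 + (I*√11)*27 = 1 + 27*I*√11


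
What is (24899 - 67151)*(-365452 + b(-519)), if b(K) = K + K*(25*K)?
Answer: -269063017608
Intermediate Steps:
b(K) = K + 25*K²
(24899 - 67151)*(-365452 + b(-519)) = (24899 - 67151)*(-365452 - 519*(1 + 25*(-519))) = -42252*(-365452 - 519*(1 - 12975)) = -42252*(-365452 - 519*(-12974)) = -42252*(-365452 + 6733506) = -42252*6368054 = -269063017608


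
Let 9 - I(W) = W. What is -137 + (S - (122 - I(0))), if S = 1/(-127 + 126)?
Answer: -251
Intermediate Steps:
I(W) = 9 - W
S = -1 (S = 1/(-1) = -1)
-137 + (S - (122 - I(0))) = -137 + (-1 - (122 - (9 - 1*0))) = -137 + (-1 - (122 - (9 + 0))) = -137 + (-1 - (122 - 1*9)) = -137 + (-1 - (122 - 9)) = -137 + (-1 - 1*113) = -137 + (-1 - 113) = -137 - 114 = -251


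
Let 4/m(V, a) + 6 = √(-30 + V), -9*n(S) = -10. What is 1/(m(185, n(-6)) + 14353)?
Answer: 1708031/24515713399 - 4*√155/24515713399 ≈ 6.9669e-5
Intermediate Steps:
n(S) = 10/9 (n(S) = -⅑*(-10) = 10/9)
m(V, a) = 4/(-6 + √(-30 + V))
1/(m(185, n(-6)) + 14353) = 1/(4/(-6 + √(-30 + 185)) + 14353) = 1/(4/(-6 + √155) + 14353) = 1/(14353 + 4/(-6 + √155))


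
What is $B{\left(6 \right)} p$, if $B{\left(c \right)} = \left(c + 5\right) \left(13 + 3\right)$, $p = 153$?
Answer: $26928$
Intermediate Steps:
$B{\left(c \right)} = 80 + 16 c$ ($B{\left(c \right)} = \left(5 + c\right) 16 = 80 + 16 c$)
$B{\left(6 \right)} p = \left(80 + 16 \cdot 6\right) 153 = \left(80 + 96\right) 153 = 176 \cdot 153 = 26928$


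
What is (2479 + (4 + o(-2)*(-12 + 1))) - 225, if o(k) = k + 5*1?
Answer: 2225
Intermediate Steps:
o(k) = 5 + k (o(k) = k + 5 = 5 + k)
(2479 + (4 + o(-2)*(-12 + 1))) - 225 = (2479 + (4 + (5 - 2)*(-12 + 1))) - 225 = (2479 + (4 + 3*(-11))) - 225 = (2479 + (4 - 33)) - 225 = (2479 - 29) - 225 = 2450 - 225 = 2225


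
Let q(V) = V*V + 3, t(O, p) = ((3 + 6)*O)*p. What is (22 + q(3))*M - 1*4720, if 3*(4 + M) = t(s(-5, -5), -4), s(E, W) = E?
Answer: -2816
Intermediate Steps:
t(O, p) = 9*O*p (t(O, p) = (9*O)*p = 9*O*p)
M = 56 (M = -4 + (9*(-5)*(-4))/3 = -4 + (⅓)*180 = -4 + 60 = 56)
q(V) = 3 + V² (q(V) = V² + 3 = 3 + V²)
(22 + q(3))*M - 1*4720 = (22 + (3 + 3²))*56 - 1*4720 = (22 + (3 + 9))*56 - 4720 = (22 + 12)*56 - 4720 = 34*56 - 4720 = 1904 - 4720 = -2816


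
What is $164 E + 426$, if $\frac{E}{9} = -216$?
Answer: $-318390$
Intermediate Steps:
$E = -1944$ ($E = 9 \left(-216\right) = -1944$)
$164 E + 426 = 164 \left(-1944\right) + 426 = -318816 + 426 = -318390$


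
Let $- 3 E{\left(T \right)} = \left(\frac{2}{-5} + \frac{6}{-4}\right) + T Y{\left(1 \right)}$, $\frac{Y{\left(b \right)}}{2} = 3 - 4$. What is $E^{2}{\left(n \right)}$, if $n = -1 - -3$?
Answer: $\frac{3481}{900} \approx 3.8678$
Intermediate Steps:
$n = 2$ ($n = -1 + 3 = 2$)
$Y{\left(b \right)} = -2$ ($Y{\left(b \right)} = 2 \left(3 - 4\right) = 2 \left(-1\right) = -2$)
$E{\left(T \right)} = \frac{19}{30} + \frac{2 T}{3}$ ($E{\left(T \right)} = - \frac{\left(\frac{2}{-5} + \frac{6}{-4}\right) + T \left(-2\right)}{3} = - \frac{\left(2 \left(- \frac{1}{5}\right) + 6 \left(- \frac{1}{4}\right)\right) - 2 T}{3} = - \frac{\left(- \frac{2}{5} - \frac{3}{2}\right) - 2 T}{3} = - \frac{- \frac{19}{10} - 2 T}{3} = \frac{19}{30} + \frac{2 T}{3}$)
$E^{2}{\left(n \right)} = \left(\frac{19}{30} + \frac{2}{3} \cdot 2\right)^{2} = \left(\frac{19}{30} + \frac{4}{3}\right)^{2} = \left(\frac{59}{30}\right)^{2} = \frac{3481}{900}$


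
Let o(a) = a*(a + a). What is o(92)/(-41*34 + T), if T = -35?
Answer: -16928/1429 ≈ -11.846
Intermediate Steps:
o(a) = 2*a² (o(a) = a*(2*a) = 2*a²)
o(92)/(-41*34 + T) = (2*92²)/(-41*34 - 35) = (2*8464)/(-1394 - 35) = 16928/(-1429) = 16928*(-1/1429) = -16928/1429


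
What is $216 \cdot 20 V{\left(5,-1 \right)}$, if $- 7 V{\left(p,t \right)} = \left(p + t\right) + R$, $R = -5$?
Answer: $\frac{4320}{7} \approx 617.14$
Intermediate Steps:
$V{\left(p,t \right)} = \frac{5}{7} - \frac{p}{7} - \frac{t}{7}$ ($V{\left(p,t \right)} = - \frac{\left(p + t\right) - 5}{7} = - \frac{-5 + p + t}{7} = \frac{5}{7} - \frac{p}{7} - \frac{t}{7}$)
$216 \cdot 20 V{\left(5,-1 \right)} = 216 \cdot 20 \left(\frac{5}{7} - \frac{5}{7} - - \frac{1}{7}\right) = 4320 \left(\frac{5}{7} - \frac{5}{7} + \frac{1}{7}\right) = 4320 \cdot \frac{1}{7} = \frac{4320}{7}$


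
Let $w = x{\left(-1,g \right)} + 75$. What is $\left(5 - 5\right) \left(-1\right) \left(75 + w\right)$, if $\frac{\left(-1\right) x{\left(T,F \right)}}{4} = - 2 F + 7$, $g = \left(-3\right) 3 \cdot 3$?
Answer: $0$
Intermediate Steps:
$g = -27$ ($g = \left(-9\right) 3 = -27$)
$x{\left(T,F \right)} = -28 + 8 F$ ($x{\left(T,F \right)} = - 4 \left(- 2 F + 7\right) = - 4 \left(7 - 2 F\right) = -28 + 8 F$)
$w = -169$ ($w = \left(-28 + 8 \left(-27\right)\right) + 75 = \left(-28 - 216\right) + 75 = -244 + 75 = -169$)
$\left(5 - 5\right) \left(-1\right) \left(75 + w\right) = \left(5 - 5\right) \left(-1\right) \left(75 - 169\right) = 0 \left(-1\right) \left(-94\right) = 0 \left(-94\right) = 0$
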